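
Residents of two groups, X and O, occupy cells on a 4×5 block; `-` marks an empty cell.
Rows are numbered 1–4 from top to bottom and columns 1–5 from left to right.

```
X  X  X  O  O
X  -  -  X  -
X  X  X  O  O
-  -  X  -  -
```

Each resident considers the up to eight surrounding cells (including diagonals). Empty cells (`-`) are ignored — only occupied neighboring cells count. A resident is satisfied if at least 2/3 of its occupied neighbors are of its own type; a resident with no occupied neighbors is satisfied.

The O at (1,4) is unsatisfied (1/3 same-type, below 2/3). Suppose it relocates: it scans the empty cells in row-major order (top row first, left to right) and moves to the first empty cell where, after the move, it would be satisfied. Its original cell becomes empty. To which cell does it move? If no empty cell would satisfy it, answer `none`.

(2,5)

Vacating (1,4). Empty cells in order:
  (2,2): 0/7 same-type → still unsatisfied.
  (2,3): 1/6 same-type → still unsatisfied.
  (2,5): 3/4 same-type → satisfied — stop here.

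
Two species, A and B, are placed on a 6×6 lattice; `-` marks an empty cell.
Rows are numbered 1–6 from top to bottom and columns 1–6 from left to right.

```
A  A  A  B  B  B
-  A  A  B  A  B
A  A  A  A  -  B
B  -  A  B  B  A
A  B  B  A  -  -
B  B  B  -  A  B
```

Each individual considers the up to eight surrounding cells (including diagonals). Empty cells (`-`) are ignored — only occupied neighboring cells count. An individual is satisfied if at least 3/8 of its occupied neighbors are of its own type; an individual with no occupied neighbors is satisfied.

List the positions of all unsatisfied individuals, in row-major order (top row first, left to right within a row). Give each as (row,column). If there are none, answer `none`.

Row 1: (1,1)A 2/2 ✓ · (1,2)A 4/4 ✓ · (1,3)A 3/5 ✓ · (1,4)B 2/5 ✓ · (1,5)B 4/5 ✓ · (1,6)B 2/3 ✓
Row 2: (2,2)A 7/7 ✓ · (2,3)A 6/8 ✓ · (2,4)B 2/7 ✗ · (2,5)A 1/7 ✗ · (2,6)B 3/4 ✓
Row 3: (3,1)A 2/3 ✓ · (3,2)A 5/6 ✓ · (3,3)A 5/7 ✓ · (3,4)A 4/7 ✓ · (3,6)B 2/4 ✓
Row 4: (4,1)B 1/4 ✗ · (4,3)A 4/7 ✓ · (4,4)B 2/6 ✗ · (4,5)B 2/5 ✓ · (4,6)A 0/2 ✗
Row 5: (5,1)A 0/4 ✗ · (5,2)B 5/7 ✓ · (5,3)B 4/6 ✓ · (5,4)A 2/6 ✗
Row 6: (6,1)B 2/3 ✓ · (6,2)B 4/5 ✓ · (6,3)B 3/4 ✓ · (6,5)A 1/2 ✓ · (6,6)B 0/1 ✗

(2,4), (2,5), (4,1), (4,4), (4,6), (5,1), (5,4), (6,6)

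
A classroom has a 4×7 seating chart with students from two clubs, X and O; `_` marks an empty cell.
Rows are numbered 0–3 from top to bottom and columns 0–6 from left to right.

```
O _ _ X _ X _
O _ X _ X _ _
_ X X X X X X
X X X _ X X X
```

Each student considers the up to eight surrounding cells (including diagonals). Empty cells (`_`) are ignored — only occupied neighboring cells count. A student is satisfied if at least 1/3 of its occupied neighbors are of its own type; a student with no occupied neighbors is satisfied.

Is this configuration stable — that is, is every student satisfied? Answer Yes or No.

Yes

Row 0: (0,0)O 1/1 ✓ · (0,3)X 2/2 ✓ · (0,5)X 1/1 ✓
Row 1: (1,0)O 1/2 ✓ · (1,2)X 4/4 ✓ · (1,4)X 5/5 ✓
Row 2: (2,1)X 5/6 ✓ · (2,2)X 5/5 ✓ · (2,3)X 6/6 ✓ · (2,4)X 5/5 ✓ · (2,5)X 6/6 ✓ · (2,6)X 3/3 ✓
Row 3: (3,0)X 2/2 ✓ · (3,1)X 4/4 ✓ · (3,2)X 4/4 ✓ · (3,4)X 4/4 ✓ · (3,5)X 5/5 ✓ · (3,6)X 3/3 ✓
All meet the threshold, so the configuration is stable.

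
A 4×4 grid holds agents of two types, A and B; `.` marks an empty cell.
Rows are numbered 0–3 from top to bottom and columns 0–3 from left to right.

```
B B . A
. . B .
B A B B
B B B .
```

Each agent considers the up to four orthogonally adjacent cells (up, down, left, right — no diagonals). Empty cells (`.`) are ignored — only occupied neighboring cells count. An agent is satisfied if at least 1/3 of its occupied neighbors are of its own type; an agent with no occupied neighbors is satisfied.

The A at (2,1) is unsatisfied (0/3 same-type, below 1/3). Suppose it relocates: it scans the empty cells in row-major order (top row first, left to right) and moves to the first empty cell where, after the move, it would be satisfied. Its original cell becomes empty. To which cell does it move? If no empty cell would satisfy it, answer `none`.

(0,2)

Vacating (2,1). Empty cells in order:
  (0,2): 1/3 same-type → satisfied — stop here.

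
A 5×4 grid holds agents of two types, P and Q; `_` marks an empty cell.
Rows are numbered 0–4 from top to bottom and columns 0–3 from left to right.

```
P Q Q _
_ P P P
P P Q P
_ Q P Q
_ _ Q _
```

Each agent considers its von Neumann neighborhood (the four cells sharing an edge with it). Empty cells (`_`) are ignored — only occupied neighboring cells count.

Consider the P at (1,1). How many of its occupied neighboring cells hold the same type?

Occupied neighbors of (1,1): (0,1)=Q, (2,1)=P, (1,2)=P.
Same type (P): 2 of 3.

2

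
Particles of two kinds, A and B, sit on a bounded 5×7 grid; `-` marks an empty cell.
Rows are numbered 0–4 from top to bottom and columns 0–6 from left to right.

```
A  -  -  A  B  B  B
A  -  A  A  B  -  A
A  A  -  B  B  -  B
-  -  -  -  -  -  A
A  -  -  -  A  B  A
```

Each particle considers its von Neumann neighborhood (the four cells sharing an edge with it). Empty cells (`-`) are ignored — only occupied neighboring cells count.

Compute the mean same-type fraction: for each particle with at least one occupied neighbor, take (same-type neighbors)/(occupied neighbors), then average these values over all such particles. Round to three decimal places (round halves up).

Row 0: (0,0)A 1/1 · (0,3)A 1/2 · (0,4)B 2/3 · (0,5)B 2/2 · (0,6)B 1/2
Row 1: (1,0)A 2/2 · (1,2)A 1/1 · (1,3)A 2/4 · (1,4)B 2/3 · (1,6)A 0/2
Row 2: (2,0)A 2/2 · (2,1)A 1/1 · (2,3)B 1/2 · (2,4)B 2/2 · (2,6)B 0/2
Row 3: (3,6)A 1/2
Row 4: (4,0)A — no occupied neighbors · (4,4)A 0/1 · (4,5)B 0/2 · (4,6)A 1/2
Sum over 19 particles: 1/1 + 1/2 + 2/3 + 2/2 + 1/2 + 2/2 + 1/1 + 2/4 + 2/3 + 0/2 + 2/2 + 1/1 + 1/2 + 2/2 + 0/2 + 1/2 + 0/1 + 0/2 + 1/2 = 34/3; mean = 34/3 ÷ 19 = 34/57 = 0.596491… → 0.596.

0.596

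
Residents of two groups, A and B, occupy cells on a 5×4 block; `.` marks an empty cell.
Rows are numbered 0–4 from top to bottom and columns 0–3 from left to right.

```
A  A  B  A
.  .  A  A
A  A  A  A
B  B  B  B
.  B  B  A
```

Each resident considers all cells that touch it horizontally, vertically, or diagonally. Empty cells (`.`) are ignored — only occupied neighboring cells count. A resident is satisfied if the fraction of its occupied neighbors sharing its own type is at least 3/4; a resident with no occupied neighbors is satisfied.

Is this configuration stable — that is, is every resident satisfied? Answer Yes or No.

No

Row 0: (0,0)A 1/1 ✓ · (0,1)A 2/3 ✗ · (0,2)B 0/4 ✗ · (0,3)A 2/3 ✗
Row 1: (1,2)A 6/7 ✓ · (1,3)A 4/5 ✓
Row 2: (2,0)A 1/3 ✗ · (2,1)A 3/6 ✗ · (2,2)A 4/7 ✗ · (2,3)A 3/5 ✗
Row 3: (3,0)B 2/4 ✗ · (3,1)B 4/7 ✗ · (3,2)B 4/8 ✗ · (3,3)B 2/5 ✗
Row 4: (4,1)B 4/4 ✓ · (4,2)B 4/5 ✓ · (4,3)A 0/3 ✗
For instance (0,1) has only 2/3 same-type neighbors, below 3/4.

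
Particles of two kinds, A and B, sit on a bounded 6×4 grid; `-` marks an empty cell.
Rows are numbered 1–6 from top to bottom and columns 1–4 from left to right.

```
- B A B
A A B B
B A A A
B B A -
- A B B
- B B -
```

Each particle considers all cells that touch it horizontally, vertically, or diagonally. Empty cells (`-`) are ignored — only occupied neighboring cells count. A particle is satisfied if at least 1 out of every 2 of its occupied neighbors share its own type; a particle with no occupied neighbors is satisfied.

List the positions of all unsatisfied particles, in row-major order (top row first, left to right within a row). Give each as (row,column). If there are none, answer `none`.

(1,2)B 1/4 ✗
(1,3)A 1/5 ✗
(1,4)B 2/3 ✓
(2,1)A 2/4 ✓
(2,2)A 4/7 ✓
(2,3)B 3/8 ✗
(2,4)B 2/5 ✗
(3,1)B 2/5 ✗
(3,2)A 4/8 ✓
(3,3)A 4/7 ✓
(3,4)A 2/4 ✓
(4,1)B 2/4 ✓
(4,2)B 3/7 ✗
(4,3)A 4/7 ✓
(5,2)A 1/6 ✗
(5,3)B 4/6 ✓
(5,4)B 2/3 ✓
(6,2)B 2/3 ✓
(6,3)B 3/4 ✓

(1,2), (1,3), (2,3), (2,4), (3,1), (4,2), (5,2)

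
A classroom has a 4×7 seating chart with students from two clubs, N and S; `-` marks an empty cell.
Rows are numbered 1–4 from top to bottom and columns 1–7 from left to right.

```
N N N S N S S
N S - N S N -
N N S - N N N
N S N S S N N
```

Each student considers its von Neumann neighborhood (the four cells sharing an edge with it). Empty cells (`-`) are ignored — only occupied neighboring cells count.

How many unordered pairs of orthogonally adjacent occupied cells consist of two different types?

20

Scan each occupied cell's neighbors to the right and below so each pair is counted once.
From row 1: 7 unlike of 11 pairs (running 7/11).
From row 2: 5 unlike of 7 pairs (running 12/18).
From row 3: 4 unlike of 10 pairs (running 16/28).
From row 4: 4 unlike of 6 pairs (running 20/34).
Total adjacent occupied pairs: 34; unlike-type pairs: 20.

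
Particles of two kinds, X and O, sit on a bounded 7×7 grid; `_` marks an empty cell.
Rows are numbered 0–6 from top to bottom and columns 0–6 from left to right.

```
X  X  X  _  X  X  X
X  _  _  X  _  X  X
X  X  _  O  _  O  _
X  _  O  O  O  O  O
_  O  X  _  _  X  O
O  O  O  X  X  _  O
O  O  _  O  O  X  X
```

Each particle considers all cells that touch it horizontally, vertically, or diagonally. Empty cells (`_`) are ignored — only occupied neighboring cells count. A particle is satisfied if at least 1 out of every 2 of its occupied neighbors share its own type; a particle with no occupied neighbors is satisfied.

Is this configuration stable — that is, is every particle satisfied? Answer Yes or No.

No

Row 0: (0,0)X 2/2 satisfied · (0,1)X 3/3 satisfied · (0,2)X 2/2 satisfied · (0,4)X 3/3 satisfied · (0,5)X 4/4 satisfied · (0,6)X 3/3 satisfied
Row 1: (1,0)X 4/4 satisfied · (1,3)X 2/3 satisfied · (1,5)X 4/5 satisfied · (1,6)X 3/4 satisfied
Row 2: (2,0)X 3/3 satisfied · (2,1)X 3/4 satisfied · (2,3)O 3/4 satisfied · (2,5)O 3/5 satisfied
Row 3: (3,0)X 2/3 satisfied · (3,2)O 3/5 satisfied · (3,3)O 3/4 satisfied · (3,4)O 4/5 satisfied · (3,5)O 4/5 satisfied · (3,6)O 3/4 satisfied
Row 4: (4,1)O 4/6 satisfied · (4,2)X 1/6 not · (4,5)X 1/6 not · (4,6)O 3/4 satisfied
Row 5: (5,0)O 4/4 satisfied · (5,1)O 5/6 satisfied · (5,2)O 4/6 satisfied · (5,3)X 2/5 not · (5,4)X 3/5 satisfied · (5,6)O 1/4 not
Row 6: (6,0)O 3/3 satisfied · (6,1)O 4/4 satisfied · (6,3)O 2/4 satisfied · (6,4)O 1/4 not · (6,5)X 2/4 satisfied · (6,6)X 1/2 satisfied
For instance (4,2) has only 1/6 same-type neighbors, below 1/2.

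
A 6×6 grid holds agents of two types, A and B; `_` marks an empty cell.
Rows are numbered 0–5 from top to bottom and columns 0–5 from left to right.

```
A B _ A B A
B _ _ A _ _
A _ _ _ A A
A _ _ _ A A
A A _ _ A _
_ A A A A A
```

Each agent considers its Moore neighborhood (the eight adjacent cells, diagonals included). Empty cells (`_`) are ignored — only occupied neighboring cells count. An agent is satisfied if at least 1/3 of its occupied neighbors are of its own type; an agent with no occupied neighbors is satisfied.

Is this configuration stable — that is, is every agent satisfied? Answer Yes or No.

(0,0)A 0/2 unhappy
(0,1)B 1/2 ok
(0,3)A 1/2 ok
(0,4)B 0/3 unhappy
(0,5)A 0/1 unhappy
(1,0)B 1/3 ok
(1,3)A 2/3 ok
(2,0)A 1/2 ok
(2,4)A 4/4 ok
(2,5)A 3/3 ok
(3,0)A 3/3 ok
(3,4)A 4/4 ok
(3,5)A 4/4 ok
(4,0)A 3/3 ok
(4,1)A 4/4 ok
(4,4)A 5/5 ok
(5,1)A 3/3 ok
(5,2)A 3/3 ok
(5,3)A 3/3 ok
(5,4)A 3/3 ok
(5,5)A 2/2 ok
For instance (0,0) has only 0/2 same-type neighbors, below 1/3.

No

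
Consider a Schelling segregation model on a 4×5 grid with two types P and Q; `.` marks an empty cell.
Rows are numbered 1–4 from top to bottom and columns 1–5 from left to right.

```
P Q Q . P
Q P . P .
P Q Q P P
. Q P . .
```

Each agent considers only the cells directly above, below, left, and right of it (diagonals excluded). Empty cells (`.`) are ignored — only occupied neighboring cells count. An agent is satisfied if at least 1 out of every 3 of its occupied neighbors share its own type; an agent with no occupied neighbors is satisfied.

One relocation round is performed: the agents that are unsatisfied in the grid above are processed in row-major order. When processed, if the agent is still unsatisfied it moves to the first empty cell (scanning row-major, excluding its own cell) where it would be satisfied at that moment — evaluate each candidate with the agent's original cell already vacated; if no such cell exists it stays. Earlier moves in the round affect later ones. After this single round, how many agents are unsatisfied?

0

Initially unsatisfied (in order): (1,1), (2,1), (2,2), (3,1), (4,3).
  (1,1) → (1,4).
  (2,1) → (1,1).
  (2,2) → (2,1).
  (3,1): now satisfied by earlier moves; stays.
  (4,3) → (2,2).
Resulting grid:
Q Q Q P P
P P . P .
P Q Q P P
. Q . . .
All satisfied now.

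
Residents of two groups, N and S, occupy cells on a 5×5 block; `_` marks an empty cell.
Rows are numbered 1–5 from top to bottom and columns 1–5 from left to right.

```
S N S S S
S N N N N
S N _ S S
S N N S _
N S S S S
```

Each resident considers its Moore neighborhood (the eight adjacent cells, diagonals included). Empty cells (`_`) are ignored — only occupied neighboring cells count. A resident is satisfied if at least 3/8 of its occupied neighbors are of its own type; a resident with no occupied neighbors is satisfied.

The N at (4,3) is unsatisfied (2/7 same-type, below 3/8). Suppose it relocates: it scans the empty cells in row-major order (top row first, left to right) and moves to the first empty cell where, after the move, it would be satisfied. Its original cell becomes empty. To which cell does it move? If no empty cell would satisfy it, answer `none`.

Vacating (4,3). Empty cells in order:
  (3,3): 5/7 same-type → satisfied — stop here.

(3,3)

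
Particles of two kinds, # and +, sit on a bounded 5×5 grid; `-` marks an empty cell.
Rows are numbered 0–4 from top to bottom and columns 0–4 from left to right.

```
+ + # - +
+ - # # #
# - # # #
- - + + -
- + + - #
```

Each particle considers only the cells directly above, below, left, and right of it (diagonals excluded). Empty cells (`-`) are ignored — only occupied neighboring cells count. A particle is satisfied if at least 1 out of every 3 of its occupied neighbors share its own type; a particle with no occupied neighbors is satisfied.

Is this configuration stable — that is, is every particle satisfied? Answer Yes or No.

No

(0,0)+ 2/2 ✓
(0,1)+ 1/2 ✓
(0,2)# 1/2 ✓
(0,4)+ 0/1 ✗
(1,0)+ 1/2 ✓
(1,2)# 3/3 ✓
(1,3)# 3/3 ✓
(1,4)# 2/3 ✓
(2,0)# 0/1 ✗
(2,2)# 2/3 ✓
(2,3)# 3/4 ✓
(2,4)# 2/2 ✓
(3,2)+ 2/3 ✓
(3,3)+ 1/2 ✓
(4,1)+ 1/1 ✓
(4,2)+ 2/2 ✓
(4,4)# 0/0 ✓
For instance (0,4) has only 0/1 same-type neighbors, below 1/3.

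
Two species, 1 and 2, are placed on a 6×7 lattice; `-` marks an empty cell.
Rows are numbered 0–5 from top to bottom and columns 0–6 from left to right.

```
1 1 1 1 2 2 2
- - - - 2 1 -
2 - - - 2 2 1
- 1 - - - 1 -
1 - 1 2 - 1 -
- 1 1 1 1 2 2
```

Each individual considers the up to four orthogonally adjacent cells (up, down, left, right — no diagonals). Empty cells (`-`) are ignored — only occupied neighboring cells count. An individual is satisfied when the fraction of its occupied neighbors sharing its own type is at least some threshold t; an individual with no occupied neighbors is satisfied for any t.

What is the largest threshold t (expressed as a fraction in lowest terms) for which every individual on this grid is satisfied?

0/1

(0,0)1 1/1
(0,1)1 2/2
(0,2)1 2/2
(0,3)1 1/2
(0,4)2 2/3
(0,5)2 2/3
(0,6)2 1/1
(1,4)2 2/3
(1,5)1 0/3
(2,0)2 — no occupied neighbors
(2,4)2 2/2
(2,5)2 1/4
(2,6)1 0/1
(3,1)1 — no occupied neighbors
(3,5)1 1/2
(4,0)1 — no occupied neighbors
(4,2)1 1/2
(4,3)2 0/2
(4,5)1 1/2
(5,1)1 1/1
(5,2)1 3/3
(5,3)1 2/3
(5,4)1 1/2
(5,5)2 1/3
(5,6)2 1/1
The smallest same-type fraction is 0/3 at (1,5), which reduces to 0/1. Any threshold above that leaves this individual unsatisfied.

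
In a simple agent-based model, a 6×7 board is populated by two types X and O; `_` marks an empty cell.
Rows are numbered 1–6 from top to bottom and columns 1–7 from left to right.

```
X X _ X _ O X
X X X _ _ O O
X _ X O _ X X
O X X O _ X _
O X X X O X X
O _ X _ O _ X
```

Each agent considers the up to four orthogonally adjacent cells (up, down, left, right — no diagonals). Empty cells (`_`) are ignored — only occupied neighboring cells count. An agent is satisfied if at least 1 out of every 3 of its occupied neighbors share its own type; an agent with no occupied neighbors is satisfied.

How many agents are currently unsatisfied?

(1,1)X 2/2 satisfied
(1,2)X 2/2 satisfied
(1,4)X 0/0 satisfied
(1,6)O 1/2 satisfied
(1,7)X 0/2 not
(2,1)X 3/3 satisfied
(2,2)X 3/3 satisfied
(2,3)X 2/2 satisfied
(2,6)O 2/3 satisfied
(2,7)O 1/3 satisfied
(3,1)X 1/2 satisfied
(3,3)X 2/3 satisfied
(3,4)O 1/2 satisfied
(3,6)X 2/3 satisfied
(3,7)X 1/2 satisfied
(4,1)O 1/3 satisfied
(4,2)X 2/3 satisfied
(4,3)X 3/4 satisfied
(4,4)O 1/3 satisfied
(4,6)X 2/2 satisfied
(5,1)O 2/3 satisfied
(5,2)X 2/3 satisfied
(5,3)X 4/4 satisfied
(5,4)X 1/3 satisfied
(5,5)O 1/3 satisfied
(5,6)X 2/3 satisfied
(5,7)X 2/2 satisfied
(6,1)O 1/1 satisfied
(6,3)X 1/1 satisfied
(6,5)O 1/1 satisfied
(6,7)X 1/1 satisfied
Unsatisfied: (1,7) — 1 in total.

1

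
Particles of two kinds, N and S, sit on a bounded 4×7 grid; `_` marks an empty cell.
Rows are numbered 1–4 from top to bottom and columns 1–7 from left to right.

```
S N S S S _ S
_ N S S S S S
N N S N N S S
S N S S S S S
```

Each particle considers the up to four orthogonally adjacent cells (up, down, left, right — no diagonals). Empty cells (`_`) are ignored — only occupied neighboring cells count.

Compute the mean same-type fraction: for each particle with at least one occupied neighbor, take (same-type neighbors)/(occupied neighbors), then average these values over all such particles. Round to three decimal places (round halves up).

0.663

(1,1)S 0/1
(1,2)N 1/3
(1,3)S 2/3
(1,4)S 3/3
(1,5)S 2/2
(1,7)S 1/1
(2,2)N 2/3
(2,3)S 3/4
(2,4)S 3/4
(2,5)S 3/4
(2,6)S 3/3
(2,7)S 3/3
(3,1)N 1/2
(3,2)N 3/4
(3,3)S 2/4
(3,4)N 1/4
(3,5)N 1/4
(3,6)S 3/4
(3,7)S 3/3
(4,1)S 0/2
(4,2)N 1/3
(4,3)S 2/3
(4,4)S 2/3
(4,5)S 2/3
(4,6)S 3/3
(4,7)S 2/2
Sum over 26 particles: 0/1 + 1/3 + 2/3 + 3/3 + 2/2 + 1/1 + 2/3 + 3/4 + 3/4 + 3/4 + 3/3 + 3/3 + 1/2 + 3/4 + 2/4 + 1/4 + 1/4 + 3/4 + 3/3 + 0/2 + 1/3 + 2/3 + 2/3 + 2/3 + 3/3 + 2/2 = 69/4; mean = 69/4 ÷ 26 = 69/104 = 0.663461… → 0.663.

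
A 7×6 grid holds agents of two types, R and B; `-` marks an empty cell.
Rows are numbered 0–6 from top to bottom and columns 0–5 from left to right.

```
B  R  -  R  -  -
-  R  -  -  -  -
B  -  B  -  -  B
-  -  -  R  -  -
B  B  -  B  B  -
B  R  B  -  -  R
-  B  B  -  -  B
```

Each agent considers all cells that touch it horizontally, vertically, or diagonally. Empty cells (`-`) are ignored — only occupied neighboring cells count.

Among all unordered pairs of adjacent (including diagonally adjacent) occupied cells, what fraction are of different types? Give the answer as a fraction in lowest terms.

Scan each occupied cell's neighbors to the right and below (and the two forward diagonals) so each pair is counted once.
From row 0: 2 unlike of 3 pairs (running 2/3).
From row 1: 2 unlike of 2 pairs (running 4/5).
From row 2: 1 unlike of 1 pairs (running 5/6).
From row 3: 2 unlike of 2 pairs (running 7/8).
From row 4: 3 unlike of 9 pairs (running 10/17).
From row 5: 5 unlike of 8 pairs (running 15/25).
From row 6: 0 unlike of 1 pairs (running 15/26).
Total adjacent occupied pairs: 26; unlike-type pairs: 15.
15/26 is already in lowest terms.

15/26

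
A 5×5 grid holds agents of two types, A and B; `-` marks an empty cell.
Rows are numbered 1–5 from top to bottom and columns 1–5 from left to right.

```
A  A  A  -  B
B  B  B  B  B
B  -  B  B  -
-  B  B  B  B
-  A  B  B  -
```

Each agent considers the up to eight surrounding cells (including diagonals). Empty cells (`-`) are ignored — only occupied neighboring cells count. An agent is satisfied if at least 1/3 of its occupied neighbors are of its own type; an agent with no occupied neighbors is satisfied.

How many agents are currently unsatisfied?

(1,1)A 1/3 satisfied
(1,2)A 2/5 satisfied
(1,3)A 1/4 not
(1,5)B 2/2 satisfied
(2,1)B 2/4 satisfied
(2,2)B 4/7 satisfied
(2,3)B 4/6 satisfied
(2,4)B 5/6 satisfied
(2,5)B 3/3 satisfied
(3,1)B 3/3 satisfied
(3,3)B 7/7 satisfied
(3,4)B 7/7 satisfied
(4,2)B 4/5 satisfied
(4,3)B 6/7 satisfied
(4,4)B 6/6 satisfied
(4,5)B 3/3 satisfied
(5,2)A 0/3 not
(5,3)B 4/5 satisfied
(5,4)B 4/4 satisfied
Unsatisfied: (1,3), (5,2) — 2 in total.

2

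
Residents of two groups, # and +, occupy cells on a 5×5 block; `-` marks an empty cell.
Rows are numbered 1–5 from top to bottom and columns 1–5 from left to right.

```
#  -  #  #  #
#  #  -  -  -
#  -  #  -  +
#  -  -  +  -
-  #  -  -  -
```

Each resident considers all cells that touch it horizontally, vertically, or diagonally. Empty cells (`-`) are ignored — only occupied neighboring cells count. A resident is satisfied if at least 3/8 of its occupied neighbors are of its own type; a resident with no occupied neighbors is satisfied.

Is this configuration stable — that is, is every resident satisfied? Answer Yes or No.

(1,1)# 2/2 ok
(1,3)# 2/2 ok
(1,4)# 2/2 ok
(1,5)# 1/1 ok
(2,1)# 3/3 ok
(2,2)# 5/5 ok
(3,1)# 3/3 ok
(3,3)# 1/2 ok
(3,5)+ 1/1 ok
(4,1)# 2/2 ok
(4,4)+ 1/2 ok
(5,2)# 1/1 ok
All meet the threshold, so the configuration is stable.

Yes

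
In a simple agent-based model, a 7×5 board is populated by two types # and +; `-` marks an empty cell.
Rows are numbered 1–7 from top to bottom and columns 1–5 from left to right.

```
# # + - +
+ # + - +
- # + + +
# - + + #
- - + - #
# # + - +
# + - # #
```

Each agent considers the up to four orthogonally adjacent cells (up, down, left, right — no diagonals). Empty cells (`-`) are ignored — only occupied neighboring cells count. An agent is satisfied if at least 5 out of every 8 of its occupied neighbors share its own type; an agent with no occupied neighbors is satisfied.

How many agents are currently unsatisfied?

13

Row 1: (1,1)# 1/2 unhappy · (1,2)# 2/3 ok · (1,3)+ 1/2 unhappy · (1,5)+ 1/1 ok
Row 2: (2,1)+ 0/2 unhappy · (2,2)# 2/4 unhappy · (2,3)+ 2/3 ok · (2,5)+ 2/2 ok
Row 3: (3,2)# 1/2 unhappy · (3,3)+ 3/4 ok · (3,4)+ 3/3 ok · (3,5)+ 2/3 ok
Row 4: (4,1)# 0/0 ok · (4,3)+ 3/3 ok · (4,4)+ 2/3 ok · (4,5)# 1/3 unhappy
Row 5: (5,3)+ 2/2 ok · (5,5)# 1/2 unhappy
Row 6: (6,1)# 2/2 ok · (6,2)# 1/3 unhappy · (6,3)+ 1/2 unhappy · (6,5)+ 0/2 unhappy
Row 7: (7,1)# 1/2 unhappy · (7,2)+ 0/2 unhappy · (7,4)# 1/1 ok · (7,5)# 1/2 unhappy
Unsatisfied: (1,1), (1,3), (2,1), (2,2), (3,2), (4,5), (5,5), (6,2), (6,3), (6,5), (7,1), (7,2), (7,5) — 13 in total.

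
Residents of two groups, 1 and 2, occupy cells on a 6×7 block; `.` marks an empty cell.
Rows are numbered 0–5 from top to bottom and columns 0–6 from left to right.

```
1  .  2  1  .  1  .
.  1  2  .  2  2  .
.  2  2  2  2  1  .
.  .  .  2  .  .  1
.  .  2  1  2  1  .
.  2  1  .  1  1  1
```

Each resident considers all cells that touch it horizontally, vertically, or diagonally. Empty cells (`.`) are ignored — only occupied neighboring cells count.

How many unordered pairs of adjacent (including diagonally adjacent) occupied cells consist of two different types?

20

Scan each occupied cell's neighbors to the right and below (and the two forward diagonals) so each pair is counted once.
Row 0: 1(0,0)–1(1,1)= 2(0,2)–1(0,3)≠ 2(0,2)–2(1,2)= 2(0,2)–1(1,1)≠ 1(0,3)–2(1,4)≠ 1(0,3)–2(1,2)≠ 1(0,5)–2(1,5)≠ 1(0,5)–2(1,4)≠  → 6/8 unlike.
Row 1: 1(1,1)–2(1,2)≠ 1(1,1)–2(2,1)≠ 1(1,1)–2(2,2)≠ 2(1,2)–2(2,2)= 2(1,2)–2(2,3)= 2(1,2)–2(2,1)= 2(1,4)–2(1,5)= 2(1,4)–2(2,4)= 2(1,4)–1(2,5)≠ 2(1,4)–2(2,3)= 2(1,5)–1(2,5)≠ 2(1,5)–2(2,4)=  → 5/12 unlike.
Row 2: 2(2,1)–2(2,2)= 2(2,2)–2(2,3)= 2(2,2)–2(3,3)= 2(2,3)–2(2,4)= 2(2,3)–2(3,3)= 2(2,4)–1(2,5)≠ 2(2,4)–2(3,3)= 1(2,5)–1(3,6)=  → 1/8 unlike.
Row 3: 2(3,3)–1(4,3)≠ 2(3,3)–2(4,4)= 2(3,3)–2(4,2)= 1(3,6)–1(4,5)=  → 1/4 unlike.
Row 4: 2(4,2)–1(4,3)≠ 2(4,2)–1(5,2)≠ 2(4,2)–2(5,1)= 1(4,3)–2(4,4)≠ 1(4,3)–1(5,4)= 1(4,3)–1(5,2)= 2(4,4)–1(4,5)≠ 2(4,4)–1(5,4)≠ 2(4,4)–1(5,5)≠ 1(4,5)–1(5,5)= 1(4,5)–1(5,6)= 1(4,5)–1(5,4)=  → 6/12 unlike.
Row 5: 2(5,1)–1(5,2)≠ 1(5,4)–1(5,5)= 1(5,5)–1(5,6)=  → 1/3 unlike.
Total adjacent occupied pairs: 47; unlike-type pairs: 20.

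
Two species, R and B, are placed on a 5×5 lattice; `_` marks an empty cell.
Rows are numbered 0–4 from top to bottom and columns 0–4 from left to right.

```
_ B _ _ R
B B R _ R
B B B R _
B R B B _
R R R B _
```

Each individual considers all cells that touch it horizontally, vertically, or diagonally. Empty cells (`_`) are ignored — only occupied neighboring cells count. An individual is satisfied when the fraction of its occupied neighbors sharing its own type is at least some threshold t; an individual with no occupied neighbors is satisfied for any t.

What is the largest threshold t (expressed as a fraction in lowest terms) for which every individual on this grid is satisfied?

1/5

Row 0: (0,1)B 2/3 · (0,4)R 1/1
Row 1: (1,0)B 4/4 · (1,1)B 5/6 · (1,2)R 1/5 · (1,4)R 2/2
Row 2: (2,0)B 4/5 · (2,1)B 6/8 · (2,2)B 4/7 · (2,3)R 2/5
Row 3: (3,0)B 2/5 · (3,1)R 3/8 · (3,2)B 4/8 · (3,3)B 3/5
Row 4: (4,0)R 2/3 · (4,1)R 3/5 · (4,2)R 2/5 · (4,3)B 2/3
The smallest same-type fraction is 1/5 at (1,2), which reduces to 1/5. Any threshold above that leaves this individual unsatisfied.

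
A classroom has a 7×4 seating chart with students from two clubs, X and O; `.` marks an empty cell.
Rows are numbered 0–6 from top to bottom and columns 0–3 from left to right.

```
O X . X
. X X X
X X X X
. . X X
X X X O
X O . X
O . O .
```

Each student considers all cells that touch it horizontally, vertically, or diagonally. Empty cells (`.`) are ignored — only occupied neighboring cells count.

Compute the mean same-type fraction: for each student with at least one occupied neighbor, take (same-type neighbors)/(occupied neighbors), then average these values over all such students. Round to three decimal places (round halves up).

Row 0: (0,0)O 0/2 · (0,1)X 2/3 · (0,3)X 2/2
Row 1: (1,1)X 5/6 · (1,2)X 7/7 · (1,3)X 4/4
Row 2: (2,0)X 2/2 · (2,1)X 5/5 · (2,2)X 7/7 · (2,3)X 5/5
Row 3: (3,2)X 6/7 · (3,3)X 4/5
Row 4: (4,0)X 2/3 · (4,1)X 4/5 · (4,2)X 4/6 · (4,3)O 0/4
Row 5: (5,0)X 2/4 · (5,1)O 2/6 · (5,3)X 1/3
Row 6: (6,0)O 1/2 · (6,2)O 1/2
Sum over 21 students: 0/2 + 2/3 + 2/2 + 5/6 + 7/7 + 4/4 + 2/2 + 5/5 + 7/7 + 5/5 + 6/7 + 4/5 + 2/3 + 4/5 + 4/6 + 0/4 + 2/4 + 2/6 + 1/3 + 1/2 + 1/2 = 506/35; mean = 506/35 ÷ 21 = 506/735 = 0.688435… → 0.688.

0.688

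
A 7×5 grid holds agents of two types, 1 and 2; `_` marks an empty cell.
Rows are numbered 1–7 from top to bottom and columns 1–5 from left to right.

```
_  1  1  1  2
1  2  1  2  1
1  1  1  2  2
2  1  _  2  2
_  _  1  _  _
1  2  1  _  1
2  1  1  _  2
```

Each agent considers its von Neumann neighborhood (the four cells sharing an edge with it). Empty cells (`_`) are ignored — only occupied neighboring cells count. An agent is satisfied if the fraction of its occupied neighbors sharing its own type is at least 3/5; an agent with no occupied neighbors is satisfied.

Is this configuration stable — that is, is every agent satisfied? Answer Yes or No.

No

(1,2)1 1/2 not
(1,3)1 3/3 satisfied
(1,4)1 1/3 not
(1,5)2 0/2 not
(2,1)1 1/2 not
(2,2)2 0/4 not
(2,3)1 2/4 not
(2,4)2 1/4 not
(2,5)1 0/3 not
(3,1)1 2/3 satisfied
(3,2)1 3/4 satisfied
(3,3)1 2/3 satisfied
(3,4)2 3/4 satisfied
(3,5)2 2/3 satisfied
(4,1)2 0/2 not
(4,2)1 1/2 not
(4,4)2 2/2 satisfied
(4,5)2 2/2 satisfied
(5,3)1 1/1 satisfied
(6,1)1 0/2 not
(6,2)2 0/3 not
(6,3)1 2/3 satisfied
(6,5)1 0/1 not
(7,1)2 0/2 not
(7,2)1 1/3 not
(7,3)1 2/2 satisfied
(7,5)2 0/1 not
For instance (1,2) has only 1/2 same-type neighbors, below 3/5.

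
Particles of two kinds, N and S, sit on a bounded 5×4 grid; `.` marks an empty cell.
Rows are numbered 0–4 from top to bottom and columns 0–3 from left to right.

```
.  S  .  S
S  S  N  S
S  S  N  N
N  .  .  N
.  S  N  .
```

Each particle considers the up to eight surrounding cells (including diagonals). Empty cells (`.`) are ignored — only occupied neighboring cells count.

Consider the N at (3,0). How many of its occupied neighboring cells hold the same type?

0

Occupied neighbors of (3,0): (2,0)=S, (2,1)=S, (4,1)=S.
Same type (N): 0 of 3.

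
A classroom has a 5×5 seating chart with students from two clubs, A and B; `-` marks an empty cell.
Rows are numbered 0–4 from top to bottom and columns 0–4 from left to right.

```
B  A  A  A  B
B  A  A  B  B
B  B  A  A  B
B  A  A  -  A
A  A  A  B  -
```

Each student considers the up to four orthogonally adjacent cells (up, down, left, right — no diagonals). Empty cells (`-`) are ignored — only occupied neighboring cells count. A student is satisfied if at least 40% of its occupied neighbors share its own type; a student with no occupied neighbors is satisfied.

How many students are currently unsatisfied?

(0,0)B 1/2 ok
(0,1)A 2/3 ok
(0,2)A 3/3 ok
(0,3)A 1/3 unhappy
(0,4)B 1/2 ok
(1,0)B 2/3 ok
(1,1)A 2/4 ok
(1,2)A 3/4 ok
(1,3)B 1/4 unhappy
(1,4)B 3/3 ok
(2,0)B 3/3 ok
(2,1)B 1/4 unhappy
(2,2)A 3/4 ok
(2,3)A 1/3 unhappy
(2,4)B 1/3 unhappy
(3,0)B 1/3 unhappy
(3,1)A 2/4 ok
(3,2)A 3/3 ok
(3,4)A 0/1 unhappy
(4,0)A 1/2 ok
(4,1)A 3/3 ok
(4,2)A 2/3 ok
(4,3)B 0/1 unhappy
Unsatisfied: (0,3), (1,3), (2,1), (2,3), (2,4), (3,0), (3,4), (4,3) — 8 in total.

8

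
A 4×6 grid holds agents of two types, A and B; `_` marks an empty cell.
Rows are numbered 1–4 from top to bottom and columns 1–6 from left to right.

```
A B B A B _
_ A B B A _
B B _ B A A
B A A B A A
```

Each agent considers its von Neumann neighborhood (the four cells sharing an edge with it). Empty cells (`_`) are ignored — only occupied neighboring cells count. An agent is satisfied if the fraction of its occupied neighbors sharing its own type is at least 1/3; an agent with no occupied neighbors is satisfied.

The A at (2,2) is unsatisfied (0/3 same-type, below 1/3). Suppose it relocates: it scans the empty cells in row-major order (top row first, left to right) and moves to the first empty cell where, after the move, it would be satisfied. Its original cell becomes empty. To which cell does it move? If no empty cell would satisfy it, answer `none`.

Vacating (2,2). Empty cells in order:
  (1,6): 0/1 same-type → still unsatisfied.
  (2,1): 1/2 same-type → satisfied — stop here.

(2,1)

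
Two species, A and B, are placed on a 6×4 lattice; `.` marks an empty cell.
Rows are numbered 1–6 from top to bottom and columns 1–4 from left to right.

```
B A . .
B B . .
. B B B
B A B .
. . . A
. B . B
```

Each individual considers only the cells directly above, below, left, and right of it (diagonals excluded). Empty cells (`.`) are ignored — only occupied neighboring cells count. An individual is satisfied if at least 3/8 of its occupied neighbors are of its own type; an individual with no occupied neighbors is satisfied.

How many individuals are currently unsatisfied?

(1,1)B 1/2 satisfied
(1,2)A 0/2 not
(2,1)B 2/2 satisfied
(2,2)B 2/3 satisfied
(3,2)B 2/3 satisfied
(3,3)B 3/3 satisfied
(3,4)B 1/1 satisfied
(4,1)B 0/1 not
(4,2)A 0/3 not
(4,3)B 1/2 satisfied
(5,4)A 0/1 not
(6,2)B 0/0 satisfied
(6,4)B 0/1 not
Unsatisfied: (1,2), (4,1), (4,2), (5,4), (6,4) — 5 in total.

5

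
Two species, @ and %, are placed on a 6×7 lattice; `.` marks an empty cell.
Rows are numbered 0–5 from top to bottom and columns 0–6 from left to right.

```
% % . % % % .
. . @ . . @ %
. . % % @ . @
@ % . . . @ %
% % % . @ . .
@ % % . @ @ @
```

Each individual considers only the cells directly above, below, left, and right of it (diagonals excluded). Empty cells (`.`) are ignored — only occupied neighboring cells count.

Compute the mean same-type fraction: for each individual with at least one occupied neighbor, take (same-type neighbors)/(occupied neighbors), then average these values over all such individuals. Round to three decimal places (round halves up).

(0,0)% 1/1
(0,1)% 1/1
(0,3)% 1/1
(0,4)% 2/2
(0,5)% 1/2
(1,2)@ 0/1
(1,5)@ 0/2
(1,6)% 0/2
(2,2)% 1/2
(2,3)% 1/2
(2,4)@ 0/1
(2,6)@ 0/2
(3,0)@ 0/2
(3,1)% 1/2
(3,5)@ 0/1
(3,6)% 0/2
(4,0)% 1/3
(4,1)% 4/4
(4,2)% 2/2
(4,4)@ 1/1
(5,0)@ 0/2
(5,1)% 2/3
(5,2)% 2/2
(5,4)@ 2/2
(5,5)@ 2/2
(5,6)@ 1/1
Sum over 26 individuals: 1/1 + 1/1 + 1/1 + 2/2 + 1/2 + 0/1 + 0/2 + 0/2 + 1/2 + 1/2 + 0/1 + 0/2 + 0/2 + 1/2 + 0/1 + 0/2 + 1/3 + 4/4 + 2/2 + 1/1 + 0/2 + 2/3 + 2/2 + 2/2 + 2/2 + 1/1 = 14; mean = 14 ÷ 26 = 7/13 = 0.538461… → 0.538.

0.538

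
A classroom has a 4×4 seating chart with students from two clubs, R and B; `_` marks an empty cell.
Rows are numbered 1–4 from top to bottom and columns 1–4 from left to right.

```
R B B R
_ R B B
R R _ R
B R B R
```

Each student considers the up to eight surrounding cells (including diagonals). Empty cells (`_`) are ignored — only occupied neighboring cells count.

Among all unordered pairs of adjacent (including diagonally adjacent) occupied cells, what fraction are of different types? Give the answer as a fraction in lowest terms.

Scan each occupied cell's neighbors to the right and below (and the two forward diagonals) so each pair is counted once.
From row 1: 6 unlike of 11 pairs (running 6/11).
From row 2: 4 unlike of 7 pairs (running 10/18).
From row 3: 4 unlike of 8 pairs (running 14/26).
From row 4: 3 unlike of 3 pairs (running 17/29).
Total adjacent occupied pairs: 29; unlike-type pairs: 17.
17/29 is already in lowest terms.

17/29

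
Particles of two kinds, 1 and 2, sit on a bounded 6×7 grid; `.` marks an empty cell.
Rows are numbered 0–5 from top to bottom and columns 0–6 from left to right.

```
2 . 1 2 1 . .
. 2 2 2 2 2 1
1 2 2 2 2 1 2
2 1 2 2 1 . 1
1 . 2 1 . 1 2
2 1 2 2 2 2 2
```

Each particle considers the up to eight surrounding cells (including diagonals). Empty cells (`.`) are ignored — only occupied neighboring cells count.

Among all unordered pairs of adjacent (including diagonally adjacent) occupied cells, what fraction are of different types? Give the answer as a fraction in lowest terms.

Scan each occupied cell's neighbors to the right and below (and the two forward diagonals) so each pair is counted once.
Row 0: 2(0,0)–2(1,1)= 1(0,2)–2(0,3)≠ 1(0,2)–2(1,2)≠ 1(0,2)–2(1,3)≠ 1(0,2)–2(1,1)≠ 2(0,3)–1(0,4)≠ 2(0,3)–2(1,3)= 2(0,3)–2(1,4)= 2(0,3)–2(1,2)= 1(0,4)–2(1,4)≠ 1(0,4)–2(1,5)≠ 1(0,4)–2(1,3)≠  → 8/12 unlike.
Row 1: 2(1,1)–2(1,2)= 2(1,1)–2(2,1)= 2(1,1)–2(2,2)= 2(1,1)–1(2,0)≠ 2(1,2)–2(1,3)= 2(1,2)–2(2,2)= 2(1,2)–2(2,3)= 2(1,2)–2(2,1)= 2(1,3)–2(1,4)= 2(1,3)–2(2,3)= 2(1,3)–2(2,4)= 2(1,3)–2(2,2)= 2(1,4)–2(1,5)= 2(1,4)–2(2,4)= 2(1,4)–1(2,5)≠ 2(1,4)–2(2,3)= 2(1,5)–1(1,6)≠ 2(1,5)–1(2,5)≠ 2(1,5)–2(2,6)= 2(1,5)–2(2,4)= 1(1,6)–2(2,6)≠ 1(1,6)–1(2,5)=  → 5/22 unlike.
Row 2: 1(2,0)–2(2,1)≠ 1(2,0)–2(3,0)≠ 1(2,0)–1(3,1)= 2(2,1)–2(2,2)= 2(2,1)–1(3,1)≠ 2(2,1)–2(3,2)= 2(2,1)–2(3,0)= 2(2,2)–2(2,3)= 2(2,2)–2(3,2)= 2(2,2)–2(3,3)= 2(2,2)–1(3,1)≠ 2(2,3)–2(2,4)= 2(2,3)–2(3,3)= 2(2,3)–1(3,4)≠ 2(2,3)–2(3,2)= 2(2,4)–1(2,5)≠ 2(2,4)–1(3,4)≠ 2(2,4)–2(3,3)= 1(2,5)–2(2,6)≠ 1(2,5)–1(3,6)= 1(2,5)–1(3,4)= 2(2,6)–1(3,6)≠  → 9/22 unlike.
Row 3: 2(3,0)–1(3,1)≠ 2(3,0)–1(4,0)≠ 1(3,1)–2(3,2)≠ 1(3,1)–2(4,2)≠ 1(3,1)–1(4,0)= 2(3,2)–2(3,3)= 2(3,2)–2(4,2)= 2(3,2)–1(4,3)≠ 2(3,3)–1(3,4)≠ 2(3,3)–1(4,3)≠ 2(3,3)–2(4,2)= 1(3,4)–1(4,5)= 1(3,4)–1(4,3)= 1(3,6)–2(4,6)≠ 1(3,6)–1(4,5)=  → 8/15 unlike.
Row 4: 1(4,0)–2(5,0)≠ 1(4,0)–1(5,1)= 2(4,2)–1(4,3)≠ 2(4,2)–2(5,2)= 2(4,2)–2(5,3)= 2(4,2)–1(5,1)≠ 1(4,3)–2(5,3)≠ 1(4,3)–2(5,4)≠ 1(4,3)–2(5,2)≠ 1(4,5)–2(4,6)≠ 1(4,5)–2(5,5)≠ 1(4,5)–2(5,6)≠ 1(4,5)–2(5,4)≠ 2(4,6)–2(5,6)= 2(4,6)–2(5,5)=  → 10/15 unlike.
Row 5: 2(5,0)–1(5,1)≠ 1(5,1)–2(5,2)≠ 2(5,2)–2(5,3)= 2(5,3)–2(5,4)= 2(5,4)–2(5,5)= 2(5,5)–2(5,6)=  → 2/6 unlike.
Total adjacent occupied pairs: 92; unlike-type pairs: 42.
42/92 reduces to 21/46.

21/46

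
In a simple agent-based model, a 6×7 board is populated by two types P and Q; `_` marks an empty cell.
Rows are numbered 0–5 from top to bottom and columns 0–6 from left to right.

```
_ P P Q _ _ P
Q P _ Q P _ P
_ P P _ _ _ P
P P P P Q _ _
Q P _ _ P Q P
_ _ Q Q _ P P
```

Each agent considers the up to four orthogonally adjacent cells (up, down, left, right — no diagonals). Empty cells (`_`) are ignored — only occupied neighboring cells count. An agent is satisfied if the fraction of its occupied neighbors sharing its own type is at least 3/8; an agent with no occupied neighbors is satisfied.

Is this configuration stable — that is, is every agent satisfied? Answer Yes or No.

No

(0,1)P 2/2 ✓
(0,2)P 1/2 ✓
(0,3)Q 1/2 ✓
(0,6)P 1/1 ✓
(1,0)Q 0/1 ✗
(1,1)P 2/3 ✓
(1,3)Q 1/2 ✓
(1,4)P 0/1 ✗
(1,6)P 2/2 ✓
(2,1)P 3/3 ✓
(2,2)P 2/2 ✓
(2,6)P 1/1 ✓
(3,0)P 1/2 ✓
(3,1)P 4/4 ✓
(3,2)P 3/3 ✓
(3,3)P 1/2 ✓
(3,4)Q 0/2 ✗
(4,0)Q 0/2 ✗
(4,1)P 1/2 ✓
(4,4)P 0/2 ✗
(4,5)Q 0/3 ✗
(4,6)P 1/2 ✓
(5,2)Q 1/1 ✓
(5,3)Q 1/1 ✓
(5,5)P 1/2 ✓
(5,6)P 2/2 ✓
For instance (1,0) has only 0/1 same-type neighbors, below 3/8.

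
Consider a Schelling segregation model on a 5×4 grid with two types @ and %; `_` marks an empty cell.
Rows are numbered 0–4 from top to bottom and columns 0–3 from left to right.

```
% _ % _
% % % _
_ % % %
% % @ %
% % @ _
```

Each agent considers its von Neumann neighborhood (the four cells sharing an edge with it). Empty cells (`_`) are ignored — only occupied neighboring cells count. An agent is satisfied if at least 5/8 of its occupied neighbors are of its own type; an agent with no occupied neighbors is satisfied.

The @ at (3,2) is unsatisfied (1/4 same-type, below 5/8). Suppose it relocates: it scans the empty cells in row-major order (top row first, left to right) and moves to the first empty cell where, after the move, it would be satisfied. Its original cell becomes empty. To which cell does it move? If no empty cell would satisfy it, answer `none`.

Vacating (3,2). Empty cells in order:
  (0,1): 0/3 same-type → still unsatisfied.
  (0,3): 0/1 same-type → still unsatisfied.
  (1,3): 0/2 same-type → still unsatisfied.
  (2,0): 0/3 same-type → still unsatisfied.
  (4,3): 1/2 same-type → still unsatisfied.

none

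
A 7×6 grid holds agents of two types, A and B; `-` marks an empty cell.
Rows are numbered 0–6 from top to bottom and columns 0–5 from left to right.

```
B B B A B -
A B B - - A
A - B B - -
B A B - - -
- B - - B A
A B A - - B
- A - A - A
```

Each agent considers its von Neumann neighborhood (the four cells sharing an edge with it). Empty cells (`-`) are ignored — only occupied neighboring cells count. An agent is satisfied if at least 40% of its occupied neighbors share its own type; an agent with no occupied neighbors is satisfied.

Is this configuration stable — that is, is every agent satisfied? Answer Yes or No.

Row 0: (0,0)B 1/2 satisfied · (0,1)B 3/3 satisfied · (0,2)B 2/3 satisfied · (0,3)A 0/2 not · (0,4)B 0/1 not
Row 1: (1,0)A 1/3 not · (1,1)B 2/3 satisfied · (1,2)B 3/3 satisfied · (1,5)A 0/0 satisfied
Row 2: (2,0)A 1/2 satisfied · (2,2)B 3/3 satisfied · (2,3)B 1/1 satisfied
Row 3: (3,0)B 0/2 not · (3,1)A 0/3 not · (3,2)B 1/2 satisfied
Row 4: (4,1)B 1/2 satisfied · (4,4)B 0/1 not · (4,5)A 0/2 not
Row 5: (5,0)A 0/1 not · (5,1)B 1/4 not · (5,2)A 0/1 not · (5,5)B 0/2 not
Row 6: (6,1)A 0/1 not · (6,3)A 0/0 satisfied · (6,5)A 0/1 not
For instance (0,3) has only 0/2 same-type neighbors, below 2/5.

No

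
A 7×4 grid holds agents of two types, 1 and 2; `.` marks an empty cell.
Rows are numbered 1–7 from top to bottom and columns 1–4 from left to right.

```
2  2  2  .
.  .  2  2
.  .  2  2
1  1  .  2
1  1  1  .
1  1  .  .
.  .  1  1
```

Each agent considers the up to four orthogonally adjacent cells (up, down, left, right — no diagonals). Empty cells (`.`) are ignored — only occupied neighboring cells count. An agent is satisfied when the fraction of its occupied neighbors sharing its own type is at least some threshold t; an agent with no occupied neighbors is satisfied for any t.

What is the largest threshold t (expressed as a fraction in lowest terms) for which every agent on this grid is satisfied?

(1,1)2 1/1
(1,2)2 2/2
(1,3)2 2/2
(2,3)2 3/3
(2,4)2 2/2
(3,3)2 2/2
(3,4)2 3/3
(4,1)1 2/2
(4,2)1 2/2
(4,4)2 1/1
(5,1)1 3/3
(5,2)1 4/4
(5,3)1 1/1
(6,1)1 2/2
(6,2)1 2/2
(7,3)1 1/1
(7,4)1 1/1
The smallest same-type fraction is 1/1 at (1,1), which reduces to 1/1. Any threshold above that leaves this agent unsatisfied.

1/1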